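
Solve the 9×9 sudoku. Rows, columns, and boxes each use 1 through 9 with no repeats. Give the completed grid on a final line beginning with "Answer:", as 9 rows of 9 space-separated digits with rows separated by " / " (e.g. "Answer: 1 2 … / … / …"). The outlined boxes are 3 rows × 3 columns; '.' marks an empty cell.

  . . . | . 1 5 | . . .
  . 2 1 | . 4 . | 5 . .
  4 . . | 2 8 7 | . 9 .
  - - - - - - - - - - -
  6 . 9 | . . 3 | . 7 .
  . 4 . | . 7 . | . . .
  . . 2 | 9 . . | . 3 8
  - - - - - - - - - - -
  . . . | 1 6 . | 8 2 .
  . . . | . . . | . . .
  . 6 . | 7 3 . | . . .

Step 1. [r8c5∈{2,5,9}] r8c5 is the only open cell in col 5 admitting 9. So r8c5=9.
Step 2. [r8c4∈{4,5,8}] r8c4 is the only open cell in box 8 admitting 5, so r8c4=5.
Step 3. [r7c6∈{4}] r7c6 has the single candidate 4, so r7c6=4.
Step 4. [r6c7∈{1,4,6}] across row 6, 4 lands solely at r6c7, so r6c7=4.
Step 5. [r6c6∈{1,6}] r6c6 is the only open cell in row 6 admitting 6, so r6c6=6.
Step 6. [r5c6∈{1,2,8}] across col 6, 1 lands solely at r5c6 ⇒ r5c6=1.
Step 7. [r4c5∈{2,5}] across col 5, 2 lands solely at r4c5 ⇒ r4c5=2.
Step 8. [r4c7∈{1}] r4c7's peers cover all but 1. So r4c7=1.
Step 9. [r4c9∈{5}] r4c9's peers cover all but 5, so r4c9=5.
Step 10. [r5c8∈{6}] r5c8 is down to just 6 ⇒ r5c8=6.
Step 11. [r4c2∈{8}] r4c2 is down to just 8. So r4c2=8.
Step 12. [r9c8∈{1,4,5}] 5 has one home in col 8: r9c8 ⇒ r9c8=5.
Step 13. [r8c8∈{1,4}] r8c8 is the only open cell in col 8 admitting 1, so r8c8=1.
Step 14. [r9c7∈{9}] nothing but 9 survives at r9c7. So r9c7=9.
Step 15. [r9c1∈{1,2,8}] r9c1 is the only open cell in row 9 admitting 1 ⇒ r9c1=1.
Step 16. [r8c1∈{2,3,7,8}] across col 1, 2 lands solely at r8c1. So r8c1=2.
Step 17. [r9c9∈{4}] only 4 remains possible at r9c9. So r9c9=4.
Step 18. [r9c3∈{8}] r9c3's peers cover all but 8, so r9c3=8.
Step 19. [r3c9∈{1,3,6}] r3c9 is the only open cell in row 3 admitting 1. So r3c9=1.
Step 20. [r2c8∈{8}] r2c8's peers cover all but 8, so r2c8=8.
Step 21. [r1c1∈{3,7,8,9}] across row 1, 8 lands solely at r1c1 ⇒ r1c1=8.
Step 22. [r1c2∈{3,7,9}] 9 has one home in row 1: r1c2. So r1c2=9.
Step 23. [r7c1∈{3,5,7,9}] r7c1 is the only open cell in row 7 admitting 9. So r7c1=9.
Step 24. [r6c2∈{1,5,7}] r6c2 is the only open cell in row 6 admitting 1, so r6c2=1.
Step 25. [r5c7∈{2}] only 2 remains possible at r5c7. So r5c7=2.
Step 26. [r1c9∈{2,3,6,7}] across row 1, 2 lands solely at r1c9, so r1c9=2.
Step 27. [r6c1∈{5,7}] row 6 places 7 nowhere but r6c1 ⇒ r6c1=7.
Step 28. [r2c1∈{3}] nothing but 3 survives at r2c1, so r2c1=3.
Step 29. [r1c3∈{6,7}] 7 has one home in box 1: r1c3, so r1c3=7.
Step 30. [r8c7∈{3,6,7}] in col 7, 7 fits only at r8c7. So r8c7=7.
Step 31. [r8c2∈{3}] r8c2 has the single candidate 3 ⇒ r8c2=3.
Step 32. [r7c3∈{5}] r7c3's peers cover all but 5. So r7c3=5.
Step 33. [r2c4∈{6}] nothing but 6 survives at r2c4, so r2c4=6.
Step 34. [r3c7∈{3,6}] row 3 places 3 nowhere but r3c7 ⇒ r3c7=3.
Step 35. [r2c9∈{7}] r2c9's peers cover all but 7 ⇒ r2c9=7.
Step 36. [r3c3∈{6}] r3c3 is down to just 6, so r3c3=6.
Step 37. [r2c6∈{9}] r2c6 is down to just 9, so r2c6=9.
Step 38. [r1c8∈{4}] nothing but 4 survives at r1c8, so r1c8=4.
Step 39. [r5c1∈{5}] r5c1's peers cover all but 5, so r5c1=5.
Step 40. [r8c9∈{6}] r8c9's peers cover all but 6, so r8c9=6.
Step 41. [r5c9∈{9}] r5c9 has the single candidate 9, so r5c9=9.
Step 42. [r7c9∈{3}] only 3 remains possible at r7c9. So r7c9=3.
Step 43. [r6c5∈{5}] r6c5's peers cover all but 5. So r6c5=5.
Step 44. [r7c2∈{7}] only 7 remains possible at r7c2 ⇒ r7c2=7.
Step 45. [r5c4∈{8}] r5c4 is down to just 8, so r5c4=8.
Step 46. [r8c3∈{4}] r8c3 is down to just 4. So r8c3=4.
Step 47. [r8c6∈{8}] r8c6 has the single candidate 8, so r8c6=8.
Step 48. [r1c7∈{6}] r1c7 is down to just 6. So r1c7=6.
Step 49. [r4c4∈{4}] r4c4 is down to just 4. So r4c4=4.
Step 50. [r3c2∈{5}] r3c2 has the single candidate 5, so r3c2=5.
Step 51. [r5c3∈{3}] only 3 remains possible at r5c3, so r5c3=3.
Step 52. [r1c4∈{3}] only 3 remains possible at r1c4, so r1c4=3.
Step 53. [r9c6∈{2}] r9c6 has the single candidate 2, so r9c6=2.

Answer: 8 9 7 3 1 5 6 4 2 / 3 2 1 6 4 9 5 8 7 / 4 5 6 2 8 7 3 9 1 / 6 8 9 4 2 3 1 7 5 / 5 4 3 8 7 1 2 6 9 / 7 1 2 9 5 6 4 3 8 / 9 7 5 1 6 4 8 2 3 / 2 3 4 5 9 8 7 1 6 / 1 6 8 7 3 2 9 5 4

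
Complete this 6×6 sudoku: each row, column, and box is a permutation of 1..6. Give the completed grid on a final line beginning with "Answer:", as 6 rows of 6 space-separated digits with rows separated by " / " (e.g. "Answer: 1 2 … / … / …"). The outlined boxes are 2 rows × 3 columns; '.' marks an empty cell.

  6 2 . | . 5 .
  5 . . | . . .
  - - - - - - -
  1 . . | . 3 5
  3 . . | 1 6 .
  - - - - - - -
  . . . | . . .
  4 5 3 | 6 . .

Step 1. [r4c2∈{4}] r4c2's peers cover all but 4 ⇒ r4c2=4.
Step 2. [r4c6∈{2}] r4c6's peers cover all but 2. So r4c6=2.
Step 3. [r6c6∈{1}] nothing but 1 survives at r6c6. So r6c6=1.
Step 4. [r2c5∈{1,2,4}] in col 5, 1 fits only at r2c5. So r2c5=1.
Step 5. [r5c4∈{2,3,4,5}] 5 has one home in row 5: r5c4 ⇒ r5c4=5.
Step 6. [r5c6∈{3,4}] 3 has one home in row 5: r5c6 ⇒ r5c6=3.
Step 7. [r1c6∈{4}] r1c6 is down to just 4. So r1c6=4.
Step 8. [r3c2∈{6}] only 6 remains possible at r3c2. So r3c2=6.
Step 9. [r5c3∈{1,2,6}] in row 5, 6 fits only at r5c3, so r5c3=6.
Step 10. [r2c2∈{3}] r2c2 is down to just 3, so r2c2=3.
Step 11. [r5c5∈{2,4}] 4 has one home in row 5: r5c5, so r5c5=4.
Step 12. [r2c6∈{6}] r2c6 has the single candidate 6, so r2c6=6.
Step 13. [r2c4∈{2}] r2c4's peers cover all but 2, so r2c4=2.
Step 14. [r2c3∈{4}] nothing but 4 survives at r2c3. So r2c3=4.
Step 15. [r1c3∈{1}] only 1 remains possible at r1c3, so r1c3=1.
Step 16. [r5c2∈{1}] r5c2 has the single candidate 1 ⇒ r5c2=1.
Step 17. [r3c3∈{2}] r3c3 is down to just 2. So r3c3=2.
Step 18. [r1c4∈{3}] r1c4 is down to just 3 ⇒ r1c4=3.
Step 19. [r6c5∈{2}] r6c5 is down to just 2, so r6c5=2.
Step 20. [r5c1∈{2}] only 2 remains possible at r5c1, so r5c1=2.
Step 21. [r4c3∈{5}] r4c3's peers cover all but 5, so r4c3=5.
Step 22. [r3c4∈{4}] nothing but 4 survives at r3c4. So r3c4=4.

Answer: 6 2 1 3 5 4 / 5 3 4 2 1 6 / 1 6 2 4 3 5 / 3 4 5 1 6 2 / 2 1 6 5 4 3 / 4 5 3 6 2 1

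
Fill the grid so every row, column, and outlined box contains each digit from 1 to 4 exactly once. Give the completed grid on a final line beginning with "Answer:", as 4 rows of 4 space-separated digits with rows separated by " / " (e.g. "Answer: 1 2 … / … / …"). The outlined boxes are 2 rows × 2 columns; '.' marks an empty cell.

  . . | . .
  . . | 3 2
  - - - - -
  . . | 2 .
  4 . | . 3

Step 1. [r2c1∈{1}] nothing but 1 survives at r2c1 ⇒ r2c1=1.
Step 2. [r1c3∈{1,4}] r1c3 is the only open cell in col 3 admitting 4 ⇒ r1c3=4.
Step 3. [r1c1∈{2,3}] r1c1 is the only open cell in col 1 admitting 2, so r1c1=2.
Step 4. [r4c3∈{1}] r4c3's peers cover all but 1, so r4c3=1.
Step 5. [r3c1∈{3}] nothing but 3 survives at r3c1 ⇒ r3c1=3.
Step 6. [r2c2∈{4}] r2c2 is down to just 4. So r2c2=4.
Step 7. [r3c2∈{1}] nothing but 1 survives at r3c2 ⇒ r3c2=1.
Step 8. [r1c4∈{1}] nothing but 1 survives at r1c4 ⇒ r1c4=1.
Step 9. [r4c2∈{2}] r4c2's peers cover all but 2, so r4c2=2.
Step 10. [r1c2∈{3}] only 3 remains possible at r1c2 ⇒ r1c2=3.
Step 11. [r3c4∈{4}] r3c4 is down to just 4. So r3c4=4.

Answer: 2 3 4 1 / 1 4 3 2 / 3 1 2 4 / 4 2 1 3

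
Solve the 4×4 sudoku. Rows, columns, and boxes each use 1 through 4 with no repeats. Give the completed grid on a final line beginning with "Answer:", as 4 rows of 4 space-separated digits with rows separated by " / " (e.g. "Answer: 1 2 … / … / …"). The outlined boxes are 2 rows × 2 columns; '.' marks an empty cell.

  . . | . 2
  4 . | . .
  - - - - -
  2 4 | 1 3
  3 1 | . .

Step 1. [r1c2∈{3}] r1c2 is down to just 3 ⇒ r1c2=3.
Step 2. [r4c4∈{4}] r4c4's peers cover all but 4, so r4c4=4.
Step 3. [r1c1∈{1}] only 1 remains possible at r1c1 ⇒ r1c1=1.
Step 4. [r4c3∈{2}] nothing but 2 survives at r4c3, so r4c3=2.
Step 5. [r2c4∈{1}] r2c4 has the single candidate 1. So r2c4=1.
Step 6. [r1c3∈{4}] only 4 remains possible at r1c3. So r1c3=4.
Step 7. [r2c2∈{2}] r2c2 is down to just 2. So r2c2=2.
Step 8. [r2c3∈{3}] nothing but 3 survives at r2c3, so r2c3=3.

Answer: 1 3 4 2 / 4 2 3 1 / 2 4 1 3 / 3 1 2 4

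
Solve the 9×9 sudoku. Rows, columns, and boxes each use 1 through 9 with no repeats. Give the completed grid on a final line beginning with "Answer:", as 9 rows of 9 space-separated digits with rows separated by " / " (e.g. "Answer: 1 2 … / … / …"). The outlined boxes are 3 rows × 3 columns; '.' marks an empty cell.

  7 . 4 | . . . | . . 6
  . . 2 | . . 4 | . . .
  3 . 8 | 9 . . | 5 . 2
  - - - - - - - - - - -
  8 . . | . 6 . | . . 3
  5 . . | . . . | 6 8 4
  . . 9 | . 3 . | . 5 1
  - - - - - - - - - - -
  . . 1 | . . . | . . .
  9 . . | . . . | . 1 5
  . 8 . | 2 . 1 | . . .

Step 1. [r4c3∈{7}] only 7 remains possible at r4c3. So r4c3=7.
Step 2. [r2c1∈{1,6}] 1 has one home in col 1: r2c1. So r2c1=1.
Step 3. [r6c7∈{2,7}] across box 6, 7 lands solely at r6c7 ⇒ r6c7=7.
Step 4. [r3c2∈{6}] r3c2 is down to just 6. So r3c2=6.
Step 5. [r3c6∈{7}] only 7 remains possible at r3c6 ⇒ r3c6=7.
Step 6. [r2c4∈{3,5,6,8}] 6 has one home in row 2: r2c4. So r2c4=6.
Step 7. [r1c7∈{1,3,8,9}] col 7 places 1 nowhere but r1c7. So r1c7=1.
Step 8. [r9c3∈{3,5,6}] col 3 places 5 nowhere but r9c3. So r9c3=5.
Step 9. [r8c3∈{3,6}] across col 3, 6 lands solely at r8c3. So r8c3=6.
Step 10. [r9c1∈{4}] nothing but 4 survives at r9c1, so r9c1=4.
Step 11. [r7c6∈{3,5,6,8,9}] across col 6, 6 lands solely at r7c6. So r7c6=6.
Step 12. [r7c1∈{2}] only 2 remains possible at r7c1. So r7c1=2.
Step 13. [r8c7∈{2,3,4,8}] 2 has one home in row 8: r8c7, so r8c7=2.
Step 14. [r7c7∈{3,4,8,9}] in col 7, 4 fits only at r7c7, so r7c7=4.
Step 15. [r7c9∈{7,8,9}] box 9 places 8 nowhere but r7c9 ⇒ r7c9=8.
Step 16. [r4c7∈{9}] nothing but 9 survives at r4c7 ⇒ r4c7=9.
Step 17. [r9c7∈{3}] r9c7 has the single candidate 3, so r9c7=3.
Step 18. [r2c8∈{3,7,9}] in row 2, 3 fits only at r2c8. So r2c8=3.
Step 19. [r1c8∈{9}] only 9 remains possible at r1c8. So r1c8=9.
Step 20. [r7c8∈{7}] r7c8 is down to just 7. So r7c8=7.
Step 21. [r1c2∈{5}] r1c2 is down to just 5. So r1c2=5.
Step 22. [r9c5∈{7,9}] 7 has one home in row 9: r9c5. So r9c5=7.
Step 23. [r7c2∈{3}] nothing but 3 survives at r7c2. So r7c2=3.
Step 24. [r7c4∈{5}] only 5 remains possible at r7c4. So r7c4=5.
Step 25. [r4c8∈{2}] nothing but 2 survives at r4c8. So r4c8=2.
Step 26. [r8c5∈{4,8}] col 5 places 4 nowhere but r8c5, so r8c5=4.
Step 27. [r5c6∈{2,9}] 9 has one home in col 6: r5c6. So r5c6=9.
Step 28. [r2c5∈{5,8}] 5 has one home in row 2: r2c5 ⇒ r2c5=5.
Step 29. [r1c5∈{2,8}] across col 5, 8 lands solely at r1c5 ⇒ r1c5=8.
Step 30. [r5c5∈{1,2}] r5c5 is the only open cell in col 5 admitting 2 ⇒ r5c5=2.
Step 31. [r1c4∈{3}] r1c4's peers cover all but 3, so r1c4=3.
Step 32. [r8c4∈{8}] r8c4 has the single candidate 8. So r8c4=8.
Step 33. [r5c2∈{1}] only 1 remains possible at r5c2. So r5c2=1.
Step 34. [r4c2∈{4}] nothing but 4 survives at r4c2. So r4c2=4.
Step 35. [r2c7∈{8}] r2c7 has the single candidate 8. So r2c7=8.
Step 36. [r8c2∈{7}] r8c2's peers cover all but 7, so r8c2=7.
Step 37. [r4c4∈{1}] r4c4's peers cover all but 1. So r4c4=1.
Step 38. [r1c6∈{2}] r1c6 has the single candidate 2 ⇒ r1c6=2.
Step 39. [r3c8∈{4}] r3c8 has the single candidate 4 ⇒ r3c8=4.
Step 40. [r6c4∈{4}] only 4 remains possible at r6c4. So r6c4=4.
Step 41. [r8c6∈{3}] r8c6's peers cover all but 3, so r8c6=3.
Step 42. [r5c4∈{7}] r5c4 is down to just 7 ⇒ r5c4=7.
Step 43. [r6c2∈{2}] r6c2's peers cover all but 2, so r6c2=2.
Step 44. [r5c3∈{3}] only 3 remains possible at r5c3, so r5c3=3.
Step 45. [r9c8∈{6}] nothing but 6 survives at r9c8. So r9c8=6.
Step 46. [r2c9∈{7}] r2c9's peers cover all but 7 ⇒ r2c9=7.
Step 47. [r9c9∈{9}] r9c9 is down to just 9. So r9c9=9.
Step 48. [r6c1∈{6}] r6c1 is down to just 6 ⇒ r6c1=6.
Step 49. [r2c2∈{9}] r2c2 is down to just 9, so r2c2=9.
Step 50. [r4c6∈{5}] only 5 remains possible at r4c6, so r4c6=5.
Step 51. [r6c6∈{8}] nothing but 8 survives at r6c6. So r6c6=8.
Step 52. [r3c5∈{1}] r3c5 has the single candidate 1. So r3c5=1.
Step 53. [r7c5∈{9}] r7c5 is down to just 9, so r7c5=9.

Answer: 7 5 4 3 8 2 1 9 6 / 1 9 2 6 5 4 8 3 7 / 3 6 8 9 1 7 5 4 2 / 8 4 7 1 6 5 9 2 3 / 5 1 3 7 2 9 6 8 4 / 6 2 9 4 3 8 7 5 1 / 2 3 1 5 9 6 4 7 8 / 9 7 6 8 4 3 2 1 5 / 4 8 5 2 7 1 3 6 9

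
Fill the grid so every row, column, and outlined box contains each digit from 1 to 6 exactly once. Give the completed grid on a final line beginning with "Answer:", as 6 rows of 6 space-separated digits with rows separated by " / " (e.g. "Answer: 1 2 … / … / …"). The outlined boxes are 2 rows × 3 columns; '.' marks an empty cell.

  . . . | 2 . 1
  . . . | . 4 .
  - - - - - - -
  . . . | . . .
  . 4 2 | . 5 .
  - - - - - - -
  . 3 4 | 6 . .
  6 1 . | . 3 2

Step 1. [r6c3∈{5}] r6c3 is down to just 5. So r6c3=5.
Step 2. [r4c6∈{3,6}] r4c6 is the only open cell in row 4 admitting 6 ⇒ r4c6=6.
Step 3. [r2c4∈{3,5}] 5 has one home in col 4: r2c4, so r2c4=5.
Step 4. [r2c6∈{3}] r2c6 has the single candidate 3, so r2c6=3.
Step 5. [r1c5∈{6}] r1c5's peers cover all but 6 ⇒ r1c5=6.
Step 6. [r1c2∈{5}] r1c2 is down to just 5. So r1c2=5.
Step 7. [r3c2∈{6}] only 6 remains possible at r3c2, so r3c2=6.
Step 8. [r3c1∈{1,3,5}] in row 3, 5 fits only at r3c1. So r3c1=5.
Step 9. [r1c3∈{3}] nothing but 3 survives at r1c3 ⇒ r1c3=3.
Step 10. [r3c3∈{1}] r3c3 has the single candidate 1 ⇒ r3c3=1.
Step 11. [r3c4∈{3,4}] across row 3, 3 lands solely at r3c4. So r3c4=3.
Step 12. [r2c1∈{1,2}] row 2 places 1 nowhere but r2c1, so r2c1=1.
Step 13. [r1c1∈{4}] r1c1 has the single candidate 4, so r1c1=4.
Step 14. [r5c5∈{1}] nothing but 1 survives at r5c5. So r5c5=1.
Step 15. [r4c4∈{1}] r4c4 has the single candidate 1. So r4c4=1.
Step 16. [r6c4∈{4}] r6c4's peers cover all but 4, so r6c4=4.
Step 17. [r4c1∈{3}] r4c1's peers cover all but 3. So r4c1=3.
Step 18. [r3c5∈{2}] r3c5 is down to just 2, so r3c5=2.
Step 19. [r3c6∈{4}] r3c6's peers cover all but 4 ⇒ r3c6=4.
Step 20. [r2c2∈{2}] r2c2 has the single candidate 2 ⇒ r2c2=2.
Step 21. [r2c3∈{6}] r2c3 has the single candidate 6 ⇒ r2c3=6.
Step 22. [r5c1∈{2}] nothing but 2 survives at r5c1, so r5c1=2.
Step 23. [r5c6∈{5}] r5c6 is down to just 5 ⇒ r5c6=5.

Answer: 4 5 3 2 6 1 / 1 2 6 5 4 3 / 5 6 1 3 2 4 / 3 4 2 1 5 6 / 2 3 4 6 1 5 / 6 1 5 4 3 2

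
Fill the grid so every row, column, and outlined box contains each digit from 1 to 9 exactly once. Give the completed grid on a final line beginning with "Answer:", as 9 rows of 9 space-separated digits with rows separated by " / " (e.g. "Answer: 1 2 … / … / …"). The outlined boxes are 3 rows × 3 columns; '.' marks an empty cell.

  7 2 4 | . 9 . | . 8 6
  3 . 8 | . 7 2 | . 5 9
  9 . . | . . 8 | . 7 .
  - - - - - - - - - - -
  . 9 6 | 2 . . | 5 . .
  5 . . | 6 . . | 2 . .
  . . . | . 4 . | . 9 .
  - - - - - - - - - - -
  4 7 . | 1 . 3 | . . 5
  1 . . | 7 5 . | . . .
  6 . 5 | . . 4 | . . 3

Step 1. [r3c3∈{1}] r3c3's peers cover all but 1 ⇒ r3c3=1.
Step 2. [r6c7∈{1,3,6,7,8}] 6 has one home in row 6: r6c7. So r6c7=6.
Step 3. [r9c2∈{8}] only 8 remains possible at r9c2 ⇒ r9c2=8.
Step 4. [r6c4∈{3,5,8}] across col 4, 8 lands solely at r6c4. So r6c4=8.
Step 5. [r5c9∈{1,4,7,8}] r5c9 is the only open cell in row 5 admitting 8, so r5c9=8.
Step 6. [r1c6∈{1,5}] 1 has one home in box 2: r1c6 ⇒ r1c6=1.
Step 7. [r7c5∈{2,6,8}] col 5 places 8 nowhere but r7c5, so r7c5=8.
Step 8. [r5c2∈{1,3,4}] in col 2, 4 fits only at r5c2. So r5c2=4.
Step 9. [r4c6∈{7}] r4c6 is down to just 7, so r4c6=7.
Step 10. [r7c7∈{9}] nothing but 9 survives at r7c7, so r7c7=9.
Step 11. [r7c3∈{2}] only 2 remains possible at r7c3, so r7c3=2.
Step 12. [r6c2∈{1,3}] col 2 places 1 nowhere but r6c2, so r6c2=1.
Step 13. [r4c9∈{1,4}] col 9 places 1 nowhere but r4c9. So r4c9=1.
Step 14. [r6c3∈{3,7}] row 6 places 3 nowhere but r6c3 ⇒ r6c3=3.
Step 15. [r4c5∈{3}] only 3 remains possible at r4c5 ⇒ r4c5=3.
Step 16. [r3c2∈{5,6}] r3c2 is the only open cell in col 2 admitting 5, so r3c2=5.
Step 17. [r3c9∈{2,4}] 2 has one home in row 3: r3c9 ⇒ r3c9=2.
Step 18. [r8c8∈{2,4,6}] in row 8, 2 fits only at r8c8. So r8c8=2.
Step 19. [r2c7∈{1,4}] row 2 places 1 nowhere but r2c7. So r2c7=1.
Step 20. [r3c7∈{3,4}] 4 has one home in box 3: r3c7, so r3c7=4.
Step 21. [r5c6∈{9}] r5c6 is down to just 9, so r5c6=9.
Step 22. [r3c4∈{3}] r3c4 has the single candidate 3 ⇒ r3c4=3.
Step 23. [r6c1∈{2}] only 2 remains possible at r6c1, so r6c1=2.
Step 24. [r8c3∈{9}] r8c3 has the single candidate 9 ⇒ r8c3=9.
Step 25. [r8c6∈{6}] r8c6 has the single candidate 6, so r8c6=6.
Step 26. [r8c7∈{8}] nothing but 8 survives at r8c7. So r8c7=8.
Step 27. [r7c8∈{6}] r7c8's peers cover all but 6. So r7c8=6.
Step 28. [r4c1∈{8}] nothing but 8 survives at r4c1. So r4c1=8.
Step 29. [r8c2∈{3}] only 3 remains possible at r8c2 ⇒ r8c2=3.
Step 30. [r9c7∈{7}] r9c7 has the single candidate 7, so r9c7=7.
Step 31. [r1c7∈{3}] r1c7 has the single candidate 3, so r1c7=3.
Step 32. [r6c9∈{7}] r6c9's peers cover all but 7, so r6c9=7.
Step 33. [r5c8∈{3}] nothing but 3 survives at r5c8 ⇒ r5c8=3.
Step 34. [r2c4∈{4}] nothing but 4 survives at r2c4. So r2c4=4.
Step 35. [r9c5∈{2}] nothing but 2 survives at r9c5 ⇒ r9c5=2.
Step 36. [r9c4∈{9}] r9c4 has the single candidate 9 ⇒ r9c4=9.
Step 37. [r1c4∈{5}] nothing but 5 survives at r1c4. So r1c4=5.
Step 38. [r3c5∈{6}] nothing but 6 survives at r3c5 ⇒ r3c5=6.
Step 39. [r6c6∈{5}] only 5 remains possible at r6c6 ⇒ r6c6=5.
Step 40. [r5c5∈{1}] r5c5 is down to just 1 ⇒ r5c5=1.
Step 41. [r9c8∈{1}] nothing but 1 survives at r9c8 ⇒ r9c8=1.
Step 42. [r5c3∈{7}] only 7 remains possible at r5c3 ⇒ r5c3=7.
Step 43. [r4c8∈{4}] r4c8's peers cover all but 4. So r4c8=4.
Step 44. [r2c2∈{6}] r2c2 is down to just 6. So r2c2=6.
Step 45. [r8c9∈{4}] r8c9 has the single candidate 4, so r8c9=4.

Answer: 7 2 4 5 9 1 3 8 6 / 3 6 8 4 7 2 1 5 9 / 9 5 1 3 6 8 4 7 2 / 8 9 6 2 3 7 5 4 1 / 5 4 7 6 1 9 2 3 8 / 2 1 3 8 4 5 6 9 7 / 4 7 2 1 8 3 9 6 5 / 1 3 9 7 5 6 8 2 4 / 6 8 5 9 2 4 7 1 3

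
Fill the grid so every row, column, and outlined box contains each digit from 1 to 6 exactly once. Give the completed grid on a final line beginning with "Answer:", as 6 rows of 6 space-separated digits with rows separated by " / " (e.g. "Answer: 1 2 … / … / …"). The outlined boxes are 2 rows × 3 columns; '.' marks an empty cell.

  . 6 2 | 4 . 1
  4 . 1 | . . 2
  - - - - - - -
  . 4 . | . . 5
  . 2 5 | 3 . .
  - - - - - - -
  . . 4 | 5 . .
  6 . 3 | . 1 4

Step 1. [r4c6∈{6}] r4c6's peers cover all but 6 ⇒ r4c6=6.
Step 2. [r5c5∈{2,3,6}] across row 5, 6 lands solely at r5c5 ⇒ r5c5=6.
Step 3. [r2c2∈{3,5}] in col 2, 3 fits only at r2c2 ⇒ r2c2=3.
Step 4. [r3c4∈{1,2}] col 4 places 1 nowhere but r3c4, so r3c4=1.
Step 5. [r2c5∈{5}] nothing but 5 survives at r2c5. So r2c5=5.
Step 6. [r5c1∈{1,2}] 2 has one home in row 5: r5c1. So r5c1=2.
Step 7. [r4c5∈{4}] r4c5 is down to just 4. So r4c5=4.
Step 8. [r5c2∈{1}] nothing but 1 survives at r5c2, so r5c2=1.
Step 9. [r6c4∈{2}] r6c4 has the single candidate 2, so r6c4=2.
Step 10. [r5c6∈{3}] r5c6's peers cover all but 3 ⇒ r5c6=3.
Step 11. [r4c1∈{1}] r4c1 has the single candidate 1, so r4c1=1.
Step 12. [r3c5∈{2}] nothing but 2 survives at r3c5. So r3c5=2.
Step 13. [r3c1∈{3}] r3c1 has the single candidate 3 ⇒ r3c1=3.
Step 14. [r6c2∈{5}] r6c2's peers cover all but 5, so r6c2=5.
Step 15. [r3c3∈{6}] r3c3 is down to just 6 ⇒ r3c3=6.
Step 16. [r2c4∈{6}] nothing but 6 survives at r2c4, so r2c4=6.
Step 17. [r1c1∈{5}] nothing but 5 survives at r1c1, so r1c1=5.
Step 18. [r1c5∈{3}] nothing but 3 survives at r1c5 ⇒ r1c5=3.

Answer: 5 6 2 4 3 1 / 4 3 1 6 5 2 / 3 4 6 1 2 5 / 1 2 5 3 4 6 / 2 1 4 5 6 3 / 6 5 3 2 1 4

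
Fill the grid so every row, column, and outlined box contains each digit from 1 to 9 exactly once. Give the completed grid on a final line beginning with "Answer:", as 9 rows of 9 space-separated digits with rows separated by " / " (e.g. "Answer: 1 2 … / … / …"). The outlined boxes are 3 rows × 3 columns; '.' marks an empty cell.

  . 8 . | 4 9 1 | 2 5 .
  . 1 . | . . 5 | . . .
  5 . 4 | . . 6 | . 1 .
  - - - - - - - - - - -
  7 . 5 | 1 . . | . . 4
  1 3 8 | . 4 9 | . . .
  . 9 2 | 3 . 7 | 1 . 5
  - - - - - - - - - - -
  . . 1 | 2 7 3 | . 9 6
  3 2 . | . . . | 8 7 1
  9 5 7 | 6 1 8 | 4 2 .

Step 1. [r1c9∈{3,7}] in row 1, 7 fits only at r1c9. So r1c9=7.
Step 2. [r5c8∈{6}] r5c8 has the single candidate 6, so r5c8=6.
Step 3. [r1c1∈{6}] nothing but 6 survives at r1c1, so r1c1=6.
Step 4. [r3c5∈{2,3,8}] row 3 places 2 nowhere but r3c5. So r3c5=2.
Step 5. [r2c5∈{3,8}] across col 5, 3 lands solely at r2c5 ⇒ r2c5=3.
Step 6. [r6c8∈{8}] nothing but 8 survives at r6c8, so r6c8=8.
Step 7. [r4c7∈{3,9}] in row 4, 9 fits only at r4c7, so r4c7=9.
Step 8. [r3c9∈{3,8,9}] in row 3, 9 fits only at r3c9. So r3c9=9.
Step 9. [r3c4∈{7,8}] 8 has one home in row 3: r3c4. So r3c4=8.
Step 10. [r4c5∈{6,8}] 8 has one home in row 4: r4c5, so r4c5=8.
Step 11. [r7c1∈{4,8}] 8 has one home in row 7: r7c1. So r7c1=8.
Step 12. [r8c4∈{5,9}] r8c4 is the only open cell in row 8 admitting 9 ⇒ r8c4=9.
Step 13. [r7c7∈{5}] r7c7 is down to just 5. So r7c7=5.
Step 14. [r3c2∈{7}] only 7 remains possible at r3c2, so r3c2=7.
Step 15. [r1c3∈{3}] r1c3 is down to just 3 ⇒ r1c3=3.
Step 16. [r5c9∈{2}] r5c9 is down to just 2. So r5c9=2.
Step 17. [r2c3∈{9}] nothing but 9 survives at r2c3, so r2c3=9.
Step 18. [r6c1∈{4}] r6c1 has the single candidate 4, so r6c1=4.
Step 19. [r4c6∈{2}] nothing but 2 survives at r4c6. So r4c6=2.
Step 20. [r2c9∈{8}] r2c9 has the single candidate 8, so r2c9=8.
Step 21. [r4c8∈{3}] only 3 remains possible at r4c8, so r4c8=3.
Step 22. [r7c2∈{4}] r7c2's peers cover all but 4 ⇒ r7c2=4.
Step 23. [r9c9∈{3}] only 3 remains possible at r9c9. So r9c9=3.
Step 24. [r2c1∈{2}] r2c1's peers cover all but 2, so r2c1=2.
Step 25. [r6c5∈{6}] r6c5 is down to just 6, so r6c5=6.
Step 26. [r2c8∈{4}] only 4 remains possible at r2c8. So r2c8=4.
Step 27. [r8c3∈{6}] r8c3's peers cover all but 6. So r8c3=6.
Step 28. [r2c7∈{6}] r2c7 has the single candidate 6 ⇒ r2c7=6.
Step 29. [r5c7∈{7}] nothing but 7 survives at r5c7. So r5c7=7.
Step 30. [r3c7∈{3}] nothing but 3 survives at r3c7, so r3c7=3.
Step 31. [r8c6∈{4}] r8c6 is down to just 4, so r8c6=4.
Step 32. [r2c4∈{7}] r2c4's peers cover all but 7, so r2c4=7.
Step 33. [r8c5∈{5}] r8c5's peers cover all but 5 ⇒ r8c5=5.
Step 34. [r5c4∈{5}] r5c4's peers cover all but 5, so r5c4=5.
Step 35. [r4c2∈{6}] nothing but 6 survives at r4c2. So r4c2=6.

Answer: 6 8 3 4 9 1 2 5 7 / 2 1 9 7 3 5 6 4 8 / 5 7 4 8 2 6 3 1 9 / 7 6 5 1 8 2 9 3 4 / 1 3 8 5 4 9 7 6 2 / 4 9 2 3 6 7 1 8 5 / 8 4 1 2 7 3 5 9 6 / 3 2 6 9 5 4 8 7 1 / 9 5 7 6 1 8 4 2 3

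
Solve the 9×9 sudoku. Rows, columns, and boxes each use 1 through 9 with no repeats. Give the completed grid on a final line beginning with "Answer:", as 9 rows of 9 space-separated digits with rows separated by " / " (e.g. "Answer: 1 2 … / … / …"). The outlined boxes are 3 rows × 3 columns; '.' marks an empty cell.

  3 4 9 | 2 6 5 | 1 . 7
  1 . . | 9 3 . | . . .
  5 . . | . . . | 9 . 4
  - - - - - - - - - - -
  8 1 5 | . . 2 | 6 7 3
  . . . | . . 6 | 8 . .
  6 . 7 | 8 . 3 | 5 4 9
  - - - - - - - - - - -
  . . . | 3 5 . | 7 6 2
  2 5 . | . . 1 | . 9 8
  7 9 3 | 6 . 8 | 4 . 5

Step 1. [r5c8∈{1,2}] in box 6, 2 fits only at r5c8, so r5c8=2.
Step 2. [r5c3∈{4}] r5c3 is down to just 4, so r5c3=4.
Step 3. [r3c5∈{1,7,8}] in col 5, 8 fits only at r3c5. So r3c5=8.
Step 4. [r3c6∈{7}] nothing but 7 survives at r3c6 ⇒ r3c6=7.
Step 5. [r2c2∈{2,6,7,8}] r2c2 is the only open cell in row 2 admitting 7, so r2c2=7.
Step 6. [r2c3∈{2,6,8}] 8 has one home in box 1: r2c3 ⇒ r2c3=8.
Step 7. [r5c4∈{1,5,7}] 5 has one home in row 5: r5c4, so r5c4=5.
Step 8. [r5c5∈{1,7,9}] in row 5, 7 fits only at r5c5 ⇒ r5c5=7.
Step 9. [r8c5∈{4}] r8c5's peers cover all but 4. So r8c5=4.
Step 10. [r3c3∈{2,6}] 2 has one home in col 3: r3c3. So r3c3=2.
Step 11. [r9c5∈{2}] r9c5 is down to just 2. So r9c5=2.
Step 12. [r2c9∈{6}] nothing but 6 survives at r2c9. So r2c9=6.
Step 13. [r4c4∈{4}] r4c4 has the single candidate 4. So r4c4=4.
Step 14. [r6c2∈{2}] r6c2 is down to just 2. So r6c2=2.
Step 15. [r4c5∈{9}] only 9 remains possible at r4c5 ⇒ r4c5=9.
Step 16. [r5c1∈{9}] r5c1's peers cover all but 9. So r5c1=9.
Step 17. [r7c6∈{9}] r7c6 is down to just 9, so r7c6=9.
Step 18. [r2c7∈{2}] only 2 remains possible at r2c7 ⇒ r2c7=2.
Step 19. [r8c7∈{3}] only 3 remains possible at r8c7. So r8c7=3.
Step 20. [r3c2∈{6}] r3c2 has the single candidate 6. So r3c2=6.
Step 21. [r8c4∈{7}] r8c4's peers cover all but 7, so r8c4=7.
Step 22. [r7c1∈{4}] only 4 remains possible at r7c1. So r7c1=4.
Step 23. [r3c4∈{1}] r3c4's peers cover all but 1. So r3c4=1.
Step 24. [r2c6∈{4}] r2c6 is down to just 4 ⇒ r2c6=4.
Step 25. [r2c8∈{5}] nothing but 5 survives at r2c8, so r2c8=5.
Step 26. [r8c3∈{6}] only 6 remains possible at r8c3 ⇒ r8c3=6.
Step 27. [r7c2∈{8}] only 8 remains possible at r7c2 ⇒ r7c2=8.
Step 28. [r5c9∈{1}] r5c9 is down to just 1 ⇒ r5c9=1.
Step 29. [r7c3∈{1}] r7c3 has the single candidate 1, so r7c3=1.
Step 30. [r1c8∈{8}] only 8 remains possible at r1c8. So r1c8=8.
Step 31. [r6c5∈{1}] only 1 remains possible at r6c5 ⇒ r6c5=1.
Step 32. [r5c2∈{3}] only 3 remains possible at r5c2, so r5c2=3.
Step 33. [r9c8∈{1}] nothing but 1 survives at r9c8, so r9c8=1.
Step 34. [r3c8∈{3}] nothing but 3 survives at r3c8 ⇒ r3c8=3.

Answer: 3 4 9 2 6 5 1 8 7 / 1 7 8 9 3 4 2 5 6 / 5 6 2 1 8 7 9 3 4 / 8 1 5 4 9 2 6 7 3 / 9 3 4 5 7 6 8 2 1 / 6 2 7 8 1 3 5 4 9 / 4 8 1 3 5 9 7 6 2 / 2 5 6 7 4 1 3 9 8 / 7 9 3 6 2 8 4 1 5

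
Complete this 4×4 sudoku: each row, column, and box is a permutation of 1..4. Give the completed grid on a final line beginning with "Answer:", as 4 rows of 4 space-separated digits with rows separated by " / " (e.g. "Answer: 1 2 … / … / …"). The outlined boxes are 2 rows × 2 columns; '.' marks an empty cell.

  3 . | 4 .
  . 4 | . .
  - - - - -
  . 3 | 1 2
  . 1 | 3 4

Step 1. [r2c1∈{1,2}] 1 has one home in col 1: r2c1. So r2c1=1.
Step 2. [r1c2∈{2}] r1c2 has the single candidate 2. So r1c2=2.
Step 3. [r1c4∈{1}] r1c4 is down to just 1, so r1c4=1.
Step 4. [r2c4∈{3}] r2c4 is down to just 3. So r2c4=3.
Step 5. [r3c1∈{4}] nothing but 4 survives at r3c1. So r3c1=4.
Step 6. [r4c1∈{2}] r4c1 has the single candidate 2 ⇒ r4c1=2.
Step 7. [r2c3∈{2}] only 2 remains possible at r2c3, so r2c3=2.

Answer: 3 2 4 1 / 1 4 2 3 / 4 3 1 2 / 2 1 3 4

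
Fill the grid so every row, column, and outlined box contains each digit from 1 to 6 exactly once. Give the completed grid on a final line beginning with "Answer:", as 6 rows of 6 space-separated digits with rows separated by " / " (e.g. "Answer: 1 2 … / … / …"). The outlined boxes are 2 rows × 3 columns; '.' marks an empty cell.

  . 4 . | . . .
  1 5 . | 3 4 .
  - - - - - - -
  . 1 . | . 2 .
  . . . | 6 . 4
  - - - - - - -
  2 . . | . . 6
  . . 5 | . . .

Step 1. [r3c4∈{5}] r3c4's peers cover all but 5. So r3c4=5.
Step 2. [r5c2∈{3}] nothing but 3 survives at r5c2, so r5c2=3.
Step 3. [r1c5∈{1,5,6}] r1c5 is the only open cell in col 5 admitting 6, so r1c5=6.
Step 4. [r3c6∈{3}] r3c6 has the single candidate 3. So r3c6=3.
Step 5. [r2c6∈{2}] r2c6's peers cover all but 2. So r2c6=2.
Step 6. [r6c6∈{1}] nothing but 1 survives at r6c6 ⇒ r6c6=1.
Step 7. [r5c4∈{4}] r5c4 has the single candidate 4. So r5c4=4.
Step 8. [r3c3∈{4,6}] across col 3, 4 lands solely at r3c3, so r3c3=4.
Step 9. [r1c1∈{3}] nothing but 3 survives at r1c1. So r1c1=3.
Step 10. [r6c2∈{6}] r6c2 has the single candidate 6, so r6c2=6.
Step 11. [r1c3∈{2}] only 2 remains possible at r1c3, so r1c3=2.
Step 12. [r2c3∈{6}] nothing but 6 survives at r2c3, so r2c3=6.
Step 13. [r5c3∈{1}] r5c3's peers cover all but 1 ⇒ r5c3=1.
Step 14. [r4c2∈{2}] nothing but 2 survives at r4c2. So r4c2=2.
Step 15. [r4c1∈{5}] only 5 remains possible at r4c1 ⇒ r4c1=5.
Step 16. [r6c4∈{2}] r6c4 has the single candidate 2 ⇒ r6c4=2.
Step 17. [r6c1∈{4}] nothing but 4 survives at r6c1. So r6c1=4.
Step 18. [r4c5∈{1}] nothing but 1 survives at r4c5 ⇒ r4c5=1.
Step 19. [r1c4∈{1}] r1c4 is down to just 1. So r1c4=1.
Step 20. [r6c5∈{3}] r6c5's peers cover all but 3 ⇒ r6c5=3.
Step 21. [r5c5∈{5}] nothing but 5 survives at r5c5, so r5c5=5.
Step 22. [r4c3∈{3}] r4c3's peers cover all but 3 ⇒ r4c3=3.
Step 23. [r1c6∈{5}] only 5 remains possible at r1c6 ⇒ r1c6=5.
Step 24. [r3c1∈{6}] r3c1's peers cover all but 6 ⇒ r3c1=6.

Answer: 3 4 2 1 6 5 / 1 5 6 3 4 2 / 6 1 4 5 2 3 / 5 2 3 6 1 4 / 2 3 1 4 5 6 / 4 6 5 2 3 1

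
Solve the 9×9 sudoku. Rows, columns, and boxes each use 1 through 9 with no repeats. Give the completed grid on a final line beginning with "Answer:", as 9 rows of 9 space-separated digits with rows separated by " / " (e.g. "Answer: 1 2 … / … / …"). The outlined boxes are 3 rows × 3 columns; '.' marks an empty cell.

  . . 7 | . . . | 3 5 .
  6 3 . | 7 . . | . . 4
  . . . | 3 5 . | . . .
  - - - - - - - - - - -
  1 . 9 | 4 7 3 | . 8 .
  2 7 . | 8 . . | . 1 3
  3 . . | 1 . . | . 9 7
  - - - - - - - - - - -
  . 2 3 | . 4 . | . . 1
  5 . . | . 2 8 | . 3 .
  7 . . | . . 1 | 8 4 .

Step 1. [r6c5∈{6}] r6c5 is down to just 6. So r6c5=6.
Step 2. [r2c8∈{2}] only 2 remains possible at r2c8. So r2c8=2.
Step 3. [r2c6∈{9}] nothing but 9 survives at r2c6 ⇒ r2c6=9.
Step 4. [r9c3∈{6}] nothing but 6 survives at r9c3 ⇒ r9c3=6.
Step 5. [r9c2∈{9}] r9c2 has the single candidate 9. So r9c2=9.
Step 6. [r5c7∈{4,5,6}] row 5 places 6 nowhere but r5c7, so r5c7=6.
Step 7. [r5c3∈{4,5}] row 5 places 4 nowhere but r5c3, so r5c3=4.
Step 8. [r8c7∈{7,9}] across row 8, 7 lands solely at r8c7, so r8c7=7.
Step 9. [r6c6∈{2,5}] box 5 places 2 nowhere but r6c6, so r6c6=2.
Step 10. [r7c8∈{6}] only 6 remains possible at r7c8, so r7c8=6.
Step 11. [r8c9∈{9}] r8c9 is down to just 9. So r8c9=9.
Step 12. [r7c7∈{5}] r7c7 has the single candidate 5 ⇒ r7c7=5.
Step 13. [r8c2∈{1,4}] 4 has one home in row 8: r8c2. So r8c2=4.
Step 14. [r2c3∈{1,5,8}] in row 2, 5 fits only at r2c3 ⇒ r2c3=5.
Step 15. [r1c1∈{4,8,9}] in row 1, 9 fits only at r1c1. So r1c1=9.
Step 16. [r6c3∈{8}] r6c3 is down to just 8. So r6c3=8.
Step 17. [r4c9∈{2,5}] 5 has one home in col 9: r4c9, so r4c9=5.
Step 18. [r2c5∈{1,8}] r2c5 is the only open cell in row 2 admitting 8, so r2c5=8.
Step 19. [r3c1∈{4,8}] col 1 places 4 nowhere but r3c1 ⇒ r3c1=4.
Step 20. [r3c6∈{6}] nothing but 6 survives at r3c6. So r3c6=6.
Step 21. [r3c9∈{8}] r3c9's peers cover all but 8, so r3c9=8.
Step 22. [r3c2∈{1}] nothing but 1 survives at r3c2 ⇒ r3c2=1.
Step 23. [r5c6∈{5}] r5c6 has the single candidate 5. So r5c6=5.
Step 24. [r9c9∈{2}] r9c9 has the single candidate 2. So r9c9=2.
Step 25. [r8c3∈{1}] r8c3 has the single candidate 1. So r8c3=1.
Step 26. [r7c1∈{8}] r7c1 is down to just 8. So r7c1=8.
Step 27. [r4c7∈{2}] r4c7 is down to just 2, so r4c7=2.
Step 28. [r1c4∈{2}] r1c4 has the single candidate 2, so r1c4=2.
Step 29. [r9c4∈{5}] nothing but 5 survives at r9c4, so r9c4=5.
Step 30. [r7c4∈{9}] only 9 remains possible at r7c4, so r7c4=9.
Step 31. [r1c9∈{6}] r1c9 is down to just 6, so r1c9=6.
Step 32. [r7c6∈{7}] r7c6 is down to just 7 ⇒ r7c6=7.
Step 33. [r3c8∈{7}] r3c8's peers cover all but 7. So r3c8=7.
Step 34. [r4c2∈{6}] only 6 remains possible at r4c2. So r4c2=6.
Step 35. [r1c6∈{4}] r1c6's peers cover all but 4. So r1c6=4.
Step 36. [r8c4∈{6}] r8c4 is down to just 6. So r8c4=6.
Step 37. [r3c7∈{9}] r3c7 is down to just 9, so r3c7=9.
Step 38. [r5c5∈{9}] r5c5's peers cover all but 9. So r5c5=9.
Step 39. [r6c7∈{4}] r6c7's peers cover all but 4 ⇒ r6c7=4.
Step 40. [r6c2∈{5}] nothing but 5 survives at r6c2 ⇒ r6c2=5.
Step 41. [r1c2∈{8}] only 8 remains possible at r1c2 ⇒ r1c2=8.
Step 42. [r1c5∈{1}] r1c5's peers cover all but 1, so r1c5=1.
Step 43. [r9c5∈{3}] r9c5's peers cover all but 3 ⇒ r9c5=3.
Step 44. [r3c3∈{2}] nothing but 2 survives at r3c3, so r3c3=2.
Step 45. [r2c7∈{1}] nothing but 1 survives at r2c7, so r2c7=1.

Answer: 9 8 7 2 1 4 3 5 6 / 6 3 5 7 8 9 1 2 4 / 4 1 2 3 5 6 9 7 8 / 1 6 9 4 7 3 2 8 5 / 2 7 4 8 9 5 6 1 3 / 3 5 8 1 6 2 4 9 7 / 8 2 3 9 4 7 5 6 1 / 5 4 1 6 2 8 7 3 9 / 7 9 6 5 3 1 8 4 2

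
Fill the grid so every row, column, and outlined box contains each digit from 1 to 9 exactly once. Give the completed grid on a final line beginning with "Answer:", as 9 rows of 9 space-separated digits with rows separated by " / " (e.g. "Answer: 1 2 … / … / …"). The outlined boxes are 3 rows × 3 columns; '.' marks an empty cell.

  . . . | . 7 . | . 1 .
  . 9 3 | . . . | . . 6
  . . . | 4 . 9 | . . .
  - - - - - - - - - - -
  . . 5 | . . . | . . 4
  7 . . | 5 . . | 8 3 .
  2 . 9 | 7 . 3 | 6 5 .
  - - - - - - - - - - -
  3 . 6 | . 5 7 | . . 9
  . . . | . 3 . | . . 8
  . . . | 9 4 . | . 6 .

Step 1. [r6c2∈{1,4,8}] across row 6, 4 lands solely at r6c2 ⇒ r6c2=4.
Step 2. [r5c3∈{1}] only 1 remains possible at r5c3. So r5c3=1.
Step 3. [r5c9∈{2}] r5c9 has the single candidate 2, so r5c9=2.
Step 4. [r6c5∈{1,8}] across row 6, 8 lands solely at r6c5 ⇒ r6c5=8.
Step 5. [r5c2∈{6}] r5c2's peers cover all but 6. So r5c2=6.
Step 6. [r4c1∈{8}] r4c1's peers cover all but 8. So r4c1=8.
Step 7. [r1c4∈{2,3,6,8}] across col 4, 3 lands solely at r1c4 ⇒ r1c4=3.
Step 8. [r1c9∈{5}] only 5 remains possible at r1c9. So r1c9=5.
Step 9. [r2c6∈{1,2,5,8}] col 6 places 5 nowhere but r2c6, so r2c6=5.
Step 10. [r4c8∈{7,9}] r4c8 is the only open cell in col 8 admitting 9 ⇒ r4c8=9.
Step 11. [r4c7∈{1,7}] in row 4, 7 fits only at r4c7. So r4c7=7.
Step 12. [r2c8∈{2,4,7,8}] across row 2, 7 lands solely at r2c8 ⇒ r2c8=7.
Step 13. [r2c4∈{1,2,8}] 8 has one home in row 2: r2c4. So r2c4=8.
Step 14. [r7c2∈{1,2,8}] 8 has one home in row 7: r7c2 ⇒ r7c2=8.
Step 15. [r1c2∈{2}] r1c2 is down to just 2. So r1c2=2.
Step 16. [r1c6∈{6}] r1c6's peers cover all but 6 ⇒ r1c6=6.
Step 17. [r9c9∈{1,3,7}] 7 has one home in col 9: r9c9, so r9c9=7.
Step 18. [r1c1∈{4}] only 4 remains possible at r1c1 ⇒ r1c1=4.
Step 19. [r2c1∈{1}] nothing but 1 survives at r2c1 ⇒ r2c1=1.
Step 20. [r9c1∈{5}] r9c1's peers cover all but 5 ⇒ r9c1=5.
Step 21. [r8c3∈{2,4,7}] 4 has one home in col 3: r8c3. So r8c3=4.
Step 22. [r8c8∈{2}] r8c8 is down to just 2, so r8c8=2.
Step 23. [r8c6∈{1}] nothing but 1 survives at r8c6. So r8c6=1.
Step 24. [r2c5∈{2}] r2c5's peers cover all but 2, so r2c5=2.
Step 25. [r4c4∈{1,2,6}] col 4 places 1 nowhere but r4c4, so r4c4=1.
Step 26. [r9c7∈{1,3}] 3 has one home in row 9: r9c7, so r9c7=3.
Step 27. [r3c3∈{7,8}] 7 has one home in col 3: r3c3 ⇒ r3c3=7.
Step 28. [r7c4∈{2}] only 2 remains possible at r7c4. So r7c4=2.
Step 29. [r2c7∈{4}] r2c7's peers cover all but 4 ⇒ r2c7=4.
Step 30. [r3c8∈{8}] only 8 remains possible at r3c8 ⇒ r3c8=8.
Step 31. [r5c5∈{9}] nothing but 9 survives at r5c5, so r5c5=9.
Step 32. [r9c3∈{2}] r9c3 is down to just 2, so r9c3=2.
Step 33. [r8c2∈{7}] r8c2's peers cover all but 7. So r8c2=7.
Step 34. [r3c1∈{6}] r3c1 has the single candidate 6, so r3c1=6.
Step 35. [r4c5∈{6}] r4c5 is down to just 6, so r4c5=6.
Step 36. [r8c7∈{5}] nothing but 5 survives at r8c7, so r8c7=5.
Step 37. [r9c2∈{1}] nothing but 1 survives at r9c2, so r9c2=1.
Step 38. [r1c3∈{8}] nothing but 8 survives at r1c3. So r1c3=8.
Step 39. [r1c7∈{9}] r1c7 has the single candidate 9 ⇒ r1c7=9.
Step 40. [r7c8∈{4}] nothing but 4 survives at r7c8 ⇒ r7c8=4.
Step 41. [r6c9∈{1}] r6c9's peers cover all but 1, so r6c9=1.
Step 42. [r9c6∈{8}] r9c6 is down to just 8 ⇒ r9c6=8.
Step 43. [r3c5∈{1}] r3c5 has the single candidate 1, so r3c5=1.
Step 44. [r8c4∈{6}] nothing but 6 survives at r8c4, so r8c4=6.
Step 45. [r3c7∈{2}] only 2 remains possible at r3c7 ⇒ r3c7=2.
Step 46. [r5c6∈{4}] r5c6 has the single candidate 4. So r5c6=4.
Step 47. [r8c1∈{9}] r8c1 has the single candidate 9 ⇒ r8c1=9.
Step 48. [r7c7∈{1}] r7c7 has the single candidate 1, so r7c7=1.
Step 49. [r4c6∈{2}] only 2 remains possible at r4c6 ⇒ r4c6=2.
Step 50. [r4c2∈{3}] r4c2 is down to just 3. So r4c2=3.
Step 51. [r3c2∈{5}] only 5 remains possible at r3c2. So r3c2=5.
Step 52. [r3c9∈{3}] r3c9's peers cover all but 3, so r3c9=3.

Answer: 4 2 8 3 7 6 9 1 5 / 1 9 3 8 2 5 4 7 6 / 6 5 7 4 1 9 2 8 3 / 8 3 5 1 6 2 7 9 4 / 7 6 1 5 9 4 8 3 2 / 2 4 9 7 8 3 6 5 1 / 3 8 6 2 5 7 1 4 9 / 9 7 4 6 3 1 5 2 8 / 5 1 2 9 4 8 3 6 7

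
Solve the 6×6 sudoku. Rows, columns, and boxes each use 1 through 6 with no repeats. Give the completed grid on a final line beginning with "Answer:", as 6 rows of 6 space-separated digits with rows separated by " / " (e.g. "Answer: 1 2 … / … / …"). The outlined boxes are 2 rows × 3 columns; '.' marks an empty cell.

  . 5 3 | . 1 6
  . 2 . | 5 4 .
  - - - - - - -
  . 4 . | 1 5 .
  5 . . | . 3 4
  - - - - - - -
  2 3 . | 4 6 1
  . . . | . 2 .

Step 1. [r6c3∈{1,4,5,6}] col 3 places 4 nowhere but r6c3 ⇒ r6c3=4.
Step 2. [r4c4∈{2,6}] r4c4 is the only open cell in col 4 admitting 6 ⇒ r4c4=6.
Step 3. [r6c2∈{1,6}] 6 has one home in col 2: r6c2. So r6c2=6.
Step 4. [r4c3∈{1,2}] r4c3 is the only open cell in row 4 admitting 2. So r4c3=2.
Step 5. [r3c3∈{6}] r3c3's peers cover all but 6, so r3c3=6.
Step 6. [r6c1∈{1}] r6c1's peers cover all but 1. So r6c1=1.
Step 7. [r6c6∈{3,5}] r6c6 is the only open cell in row 6 admitting 5. So r6c6=5.
Step 8. [r5c3∈{5}] nothing but 5 survives at r5c3 ⇒ r5c3=5.
Step 9. [r3c1∈{3}] r3c1 is down to just 3, so r3c1=3.
Step 10. [r2c3∈{1}] nothing but 1 survives at r2c3. So r2c3=1.
Step 11. [r3c6∈{2}] nothing but 2 survives at r3c6, so r3c6=2.
Step 12. [r1c1∈{4}] r1c1's peers cover all but 4 ⇒ r1c1=4.
Step 13. [r4c2∈{1}] only 1 remains possible at r4c2 ⇒ r4c2=1.
Step 14. [r2c6∈{3}] r2c6's peers cover all but 3, so r2c6=3.
Step 15. [r6c4∈{3}] r6c4 has the single candidate 3. So r6c4=3.
Step 16. [r1c4∈{2}] only 2 remains possible at r1c4. So r1c4=2.
Step 17. [r2c1∈{6}] r2c1's peers cover all but 6 ⇒ r2c1=6.

Answer: 4 5 3 2 1 6 / 6 2 1 5 4 3 / 3 4 6 1 5 2 / 5 1 2 6 3 4 / 2 3 5 4 6 1 / 1 6 4 3 2 5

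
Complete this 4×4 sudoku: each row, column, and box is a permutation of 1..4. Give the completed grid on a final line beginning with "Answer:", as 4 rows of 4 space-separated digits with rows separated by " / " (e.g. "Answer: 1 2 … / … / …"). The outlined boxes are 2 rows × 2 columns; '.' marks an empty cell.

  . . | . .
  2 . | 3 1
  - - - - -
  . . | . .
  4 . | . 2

Step 1. [r4c2∈{1,3}] row 4 places 3 nowhere but r4c2. So r4c2=3.
Step 2. [r3c1∈{1}] r3c1 has the single candidate 1, so r3c1=1.
Step 3. [r1c4∈{4}] r1c4 is down to just 4. So r1c4=4.
Step 4. [r1c3∈{2}] r1c3's peers cover all but 2, so r1c3=2.
Step 5. [r3c4∈{3}] only 3 remains possible at r3c4. So r3c4=3.
Step 6. [r4c3∈{1}] r4c3 is down to just 1. So r4c3=1.
Step 7. [r1c2∈{1}] only 1 remains possible at r1c2. So r1c2=1.
Step 8. [r2c2∈{4}] r2c2 is down to just 4, so r2c2=4.
Step 9. [r1c1∈{3}] r1c1's peers cover all but 3. So r1c1=3.
Step 10. [r3c2∈{2}] r3c2 has the single candidate 2 ⇒ r3c2=2.
Step 11. [r3c3∈{4}] r3c3's peers cover all but 4 ⇒ r3c3=4.

Answer: 3 1 2 4 / 2 4 3 1 / 1 2 4 3 / 4 3 1 2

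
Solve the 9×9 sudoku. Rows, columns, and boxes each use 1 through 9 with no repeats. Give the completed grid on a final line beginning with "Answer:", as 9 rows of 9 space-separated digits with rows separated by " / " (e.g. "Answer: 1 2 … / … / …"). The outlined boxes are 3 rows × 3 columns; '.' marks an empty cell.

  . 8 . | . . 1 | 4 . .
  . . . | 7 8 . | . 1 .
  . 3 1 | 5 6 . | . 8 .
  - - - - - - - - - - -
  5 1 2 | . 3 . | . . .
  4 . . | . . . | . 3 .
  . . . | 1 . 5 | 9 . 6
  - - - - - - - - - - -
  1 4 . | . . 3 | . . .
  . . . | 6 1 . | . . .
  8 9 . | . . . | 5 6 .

Step 1. [r5c3∈{6,7,8,9}] box 4 places 9 nowhere but r5c3 ⇒ r5c3=9.
Step 2. [r1c8∈{2,5,7,9}] 5 has one home in col 8: r1c8, so r1c8=5.
Step 3. [r6c2∈{7}] nothing but 7 survives at r6c2, so r6c2=7.
Step 4. [r3c6∈{2,4,9}] across row 3, 4 lands solely at r3c6. So r3c6=4.
Step 5. [r2c7∈{2,3,6}] r2c7 is the only open cell in col 7 admitting 6 ⇒ r2c7=6.
Step 6. [r8c7∈{2,3,7,8}] col 7 places 3 nowhere but r8c7, so r8c7=3.
Step 7. [r1c1∈{2,6,7,9}] across col 1, 6 lands solely at r1c1. So r1c1=6.
Step 8. [r1c3∈{7}] r1c3 has the single candidate 7. So r1c3=7.
Step 9. [r5c7∈{1,2,7,8}] col 7 places 1 nowhere but r5c7. So r5c7=1.
Step 10. [r4c6∈{6,7,8,9}] row 4 places 6 nowhere but r4c6, so r4c6=6.
Step 11. [r4c4∈{4,8,9}] 9 has one home in row 4: r4c4, so r4c4=9.
Step 12. [r7c5∈{2,5,7,9}] col 5 places 5 nowhere but r7c5, so r7c5=5.
Step 13. [r8c6∈{2,7,8,9}] box 8 places 9 nowhere but r8c6 ⇒ r8c6=9.
Step 14. [r8c9∈{2,4,7,8}] r8c9 is the only open cell in row 8 admitting 8. So r8c9=8.
Step 15. [r2c6∈{2}] r2c6 is down to just 2. So r2c6=2.
Step 16. [r1c9∈{2,3,9}] row 1 places 2 nowhere but r1c9. So r1c9=2.
Step 17. [r8c8∈{2,4,7}] row 8 places 4 nowhere but r8c8 ⇒ r8c8=4.
Step 18. [r4c8∈{7}] nothing but 7 survives at r4c8. So r4c8=7.
Step 19. [r9c6∈{7}] nothing but 7 survives at r9c6 ⇒ r9c6=7.
Step 20. [r7c7∈{2,7}] in col 7, 2 fits only at r7c7. So r7c7=2.
Step 21. [r3c1∈{2,9}] r3c1 is the only open cell in row 3 admitting 2. So r3c1=2.
Step 22. [r3c9∈{7,9}] 9 has one home in row 3: r3c9, so r3c9=9.
Step 23. [r9c4∈{2,4}] across col 4, 4 lands solely at r9c4 ⇒ r9c4=4.
Step 24. [r5c4∈{2,8}] r5c4 is the only open cell in col 4 admitting 2 ⇒ r5c4=2.
Step 25. [r2c2∈{5}] r2c2 has the single candidate 5 ⇒ r2c2=5.
Step 26. [r6c1∈{3}] only 3 remains possible at r6c1. So r6c1=3.
Step 27. [r5c5∈{7}] only 7 remains possible at r5c5, so r5c5=7.
Step 28. [r2c3∈{4}] only 4 remains possible at r2c3. So r2c3=4.
Step 29. [r5c6∈{8}] nothing but 8 survives at r5c6. So r5c6=8.
Step 30. [r5c9∈{5}] only 5 remains possible at r5c9. So r5c9=5.
Step 31. [r7c8∈{9}] r7c8 is down to just 9, so r7c8=9.
Step 32. [r8c2∈{2}] r8c2's peers cover all but 2. So r8c2=2.
Step 33. [r2c9∈{3}] r2c9 is down to just 3. So r2c9=3.
Step 34. [r1c4∈{3}] only 3 remains possible at r1c4. So r1c4=3.
Step 35. [r6c3∈{8}] r6c3 is down to just 8. So r6c3=8.
Step 36. [r4c9∈{4}] r4c9 has the single candidate 4. So r4c9=4.
Step 37. [r9c5∈{2}] r9c5's peers cover all but 2, so r9c5=2.
Step 38. [r2c1∈{9}] nothing but 9 survives at r2c1 ⇒ r2c1=9.
Step 39. [r7c4∈{8}] r7c4 has the single candidate 8 ⇒ r7c4=8.
Step 40. [r7c9∈{7}] nothing but 7 survives at r7c9 ⇒ r7c9=7.
Step 41. [r4c7∈{8}] r4c7's peers cover all but 8. So r4c7=8.
Step 42. [r6c5∈{4}] r6c5 is down to just 4, so r6c5=4.
Step 43. [r8c1∈{7}] r8c1's peers cover all but 7, so r8c1=7.
Step 44. [r5c2∈{6}] r5c2 has the single candidate 6 ⇒ r5c2=6.
Step 45. [r6c8∈{2}] r6c8's peers cover all but 2 ⇒ r6c8=2.
Step 46. [r3c7∈{7}] nothing but 7 survives at r3c7, so r3c7=7.
Step 47. [r7c3∈{6}] r7c3's peers cover all but 6 ⇒ r7c3=6.
Step 48. [r8c3∈{5}] r8c3's peers cover all but 5. So r8c3=5.
Step 49. [r1c5∈{9}] nothing but 9 survives at r1c5. So r1c5=9.
Step 50. [r9c3∈{3}] r9c3's peers cover all but 3, so r9c3=3.
Step 51. [r9c9∈{1}] r9c9 has the single candidate 1, so r9c9=1.

Answer: 6 8 7 3 9 1 4 5 2 / 9 5 4 7 8 2 6 1 3 / 2 3 1 5 6 4 7 8 9 / 5 1 2 9 3 6 8 7 4 / 4 6 9 2 7 8 1 3 5 / 3 7 8 1 4 5 9 2 6 / 1 4 6 8 5 3 2 9 7 / 7 2 5 6 1 9 3 4 8 / 8 9 3 4 2 7 5 6 1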